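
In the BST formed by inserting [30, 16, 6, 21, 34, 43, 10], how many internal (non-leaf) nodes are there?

Tree built from: [30, 16, 6, 21, 34, 43, 10]
Tree (level-order array): [30, 16, 34, 6, 21, None, 43, None, 10]
Rule: An internal node has at least one child.
Per-node child counts:
  node 30: 2 child(ren)
  node 16: 2 child(ren)
  node 6: 1 child(ren)
  node 10: 0 child(ren)
  node 21: 0 child(ren)
  node 34: 1 child(ren)
  node 43: 0 child(ren)
Matching nodes: [30, 16, 6, 34]
Count of internal (non-leaf) nodes: 4


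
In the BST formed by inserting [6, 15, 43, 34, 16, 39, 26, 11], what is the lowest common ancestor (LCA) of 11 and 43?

Tree insertion order: [6, 15, 43, 34, 16, 39, 26, 11]
Tree (level-order array): [6, None, 15, 11, 43, None, None, 34, None, 16, 39, None, 26]
In a BST, the LCA of p=11, q=43 is the first node v on the
root-to-leaf path with p <= v <= q (go left if both < v, right if both > v).
Walk from root:
  at 6: both 11 and 43 > 6, go right
  at 15: 11 <= 15 <= 43, this is the LCA
LCA = 15


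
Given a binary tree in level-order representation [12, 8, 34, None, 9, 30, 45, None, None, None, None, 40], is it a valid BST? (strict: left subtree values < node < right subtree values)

Level-order array: [12, 8, 34, None, 9, 30, 45, None, None, None, None, 40]
Validate using subtree bounds (lo, hi): at each node, require lo < value < hi,
then recurse left with hi=value and right with lo=value.
Preorder trace (stopping at first violation):
  at node 12 with bounds (-inf, +inf): OK
  at node 8 with bounds (-inf, 12): OK
  at node 9 with bounds (8, 12): OK
  at node 34 with bounds (12, +inf): OK
  at node 30 with bounds (12, 34): OK
  at node 45 with bounds (34, +inf): OK
  at node 40 with bounds (34, 45): OK
No violation found at any node.
Result: Valid BST


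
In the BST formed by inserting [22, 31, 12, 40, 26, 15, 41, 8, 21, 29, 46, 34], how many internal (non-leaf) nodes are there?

Tree built from: [22, 31, 12, 40, 26, 15, 41, 8, 21, 29, 46, 34]
Tree (level-order array): [22, 12, 31, 8, 15, 26, 40, None, None, None, 21, None, 29, 34, 41, None, None, None, None, None, None, None, 46]
Rule: An internal node has at least one child.
Per-node child counts:
  node 22: 2 child(ren)
  node 12: 2 child(ren)
  node 8: 0 child(ren)
  node 15: 1 child(ren)
  node 21: 0 child(ren)
  node 31: 2 child(ren)
  node 26: 1 child(ren)
  node 29: 0 child(ren)
  node 40: 2 child(ren)
  node 34: 0 child(ren)
  node 41: 1 child(ren)
  node 46: 0 child(ren)
Matching nodes: [22, 12, 15, 31, 26, 40, 41]
Count of internal (non-leaf) nodes: 7


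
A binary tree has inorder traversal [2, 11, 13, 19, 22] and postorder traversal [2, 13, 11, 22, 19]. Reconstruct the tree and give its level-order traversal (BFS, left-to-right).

Inorder:   [2, 11, 13, 19, 22]
Postorder: [2, 13, 11, 22, 19]
Algorithm: postorder visits root last, so walk postorder right-to-left;
each value is the root of the current inorder slice — split it at that
value, recurse on the right subtree first, then the left.
Recursive splits:
  root=19; inorder splits into left=[2, 11, 13], right=[22]
  root=22; inorder splits into left=[], right=[]
  root=11; inorder splits into left=[2], right=[13]
  root=13; inorder splits into left=[], right=[]
  root=2; inorder splits into left=[], right=[]
Reconstructed level-order: [19, 11, 22, 2, 13]


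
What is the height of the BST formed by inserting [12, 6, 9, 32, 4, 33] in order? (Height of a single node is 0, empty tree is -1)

Insertion order: [12, 6, 9, 32, 4, 33]
Tree (level-order array): [12, 6, 32, 4, 9, None, 33]
Compute height bottom-up (empty subtree = -1):
  height(4) = 1 + max(-1, -1) = 0
  height(9) = 1 + max(-1, -1) = 0
  height(6) = 1 + max(0, 0) = 1
  height(33) = 1 + max(-1, -1) = 0
  height(32) = 1 + max(-1, 0) = 1
  height(12) = 1 + max(1, 1) = 2
Height = 2


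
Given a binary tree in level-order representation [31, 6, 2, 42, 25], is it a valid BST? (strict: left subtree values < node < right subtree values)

Level-order array: [31, 6, 2, 42, 25]
Validate using subtree bounds (lo, hi): at each node, require lo < value < hi,
then recurse left with hi=value and right with lo=value.
Preorder trace (stopping at first violation):
  at node 31 with bounds (-inf, +inf): OK
  at node 6 with bounds (-inf, 31): OK
  at node 42 with bounds (-inf, 6): VIOLATION
Node 42 violates its bound: not (-inf < 42 < 6).
Result: Not a valid BST


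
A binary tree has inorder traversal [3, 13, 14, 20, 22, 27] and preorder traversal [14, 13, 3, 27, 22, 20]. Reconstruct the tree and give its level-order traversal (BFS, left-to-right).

Inorder:  [3, 13, 14, 20, 22, 27]
Preorder: [14, 13, 3, 27, 22, 20]
Algorithm: preorder visits root first, so consume preorder in order;
for each root, split the current inorder slice at that value into
left-subtree inorder and right-subtree inorder, then recurse.
Recursive splits:
  root=14; inorder splits into left=[3, 13], right=[20, 22, 27]
  root=13; inorder splits into left=[3], right=[]
  root=3; inorder splits into left=[], right=[]
  root=27; inorder splits into left=[20, 22], right=[]
  root=22; inorder splits into left=[20], right=[]
  root=20; inorder splits into left=[], right=[]
Reconstructed level-order: [14, 13, 27, 3, 22, 20]


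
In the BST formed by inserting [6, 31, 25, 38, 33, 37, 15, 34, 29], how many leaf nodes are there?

Tree built from: [6, 31, 25, 38, 33, 37, 15, 34, 29]
Tree (level-order array): [6, None, 31, 25, 38, 15, 29, 33, None, None, None, None, None, None, 37, 34]
Rule: A leaf has 0 children.
Per-node child counts:
  node 6: 1 child(ren)
  node 31: 2 child(ren)
  node 25: 2 child(ren)
  node 15: 0 child(ren)
  node 29: 0 child(ren)
  node 38: 1 child(ren)
  node 33: 1 child(ren)
  node 37: 1 child(ren)
  node 34: 0 child(ren)
Matching nodes: [15, 29, 34]
Count of leaf nodes: 3


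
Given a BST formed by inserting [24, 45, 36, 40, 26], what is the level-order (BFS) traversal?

Tree insertion order: [24, 45, 36, 40, 26]
Tree (level-order array): [24, None, 45, 36, None, 26, 40]
BFS from the root, enqueuing left then right child of each popped node:
  queue [24] -> pop 24, enqueue [45], visited so far: [24]
  queue [45] -> pop 45, enqueue [36], visited so far: [24, 45]
  queue [36] -> pop 36, enqueue [26, 40], visited so far: [24, 45, 36]
  queue [26, 40] -> pop 26, enqueue [none], visited so far: [24, 45, 36, 26]
  queue [40] -> pop 40, enqueue [none], visited so far: [24, 45, 36, 26, 40]
Result: [24, 45, 36, 26, 40]


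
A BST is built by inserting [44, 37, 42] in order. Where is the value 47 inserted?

Starting tree (level order): [44, 37, None, None, 42]
Insertion path: 44
Result: insert 47 as right child of 44
Final tree (level order): [44, 37, 47, None, 42]


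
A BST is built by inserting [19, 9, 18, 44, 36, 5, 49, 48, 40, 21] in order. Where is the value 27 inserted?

Starting tree (level order): [19, 9, 44, 5, 18, 36, 49, None, None, None, None, 21, 40, 48]
Insertion path: 19 -> 44 -> 36 -> 21
Result: insert 27 as right child of 21
Final tree (level order): [19, 9, 44, 5, 18, 36, 49, None, None, None, None, 21, 40, 48, None, None, 27]


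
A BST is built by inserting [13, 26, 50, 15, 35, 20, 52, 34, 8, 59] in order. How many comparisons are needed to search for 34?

Search path for 34: 13 -> 26 -> 50 -> 35 -> 34
Found: True
Comparisons: 5


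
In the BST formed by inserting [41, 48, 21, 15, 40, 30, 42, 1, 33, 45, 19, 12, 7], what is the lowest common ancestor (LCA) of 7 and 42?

Tree insertion order: [41, 48, 21, 15, 40, 30, 42, 1, 33, 45, 19, 12, 7]
Tree (level-order array): [41, 21, 48, 15, 40, 42, None, 1, 19, 30, None, None, 45, None, 12, None, None, None, 33, None, None, 7]
In a BST, the LCA of p=7, q=42 is the first node v on the
root-to-leaf path with p <= v <= q (go left if both < v, right if both > v).
Walk from root:
  at 41: 7 <= 41 <= 42, this is the LCA
LCA = 41


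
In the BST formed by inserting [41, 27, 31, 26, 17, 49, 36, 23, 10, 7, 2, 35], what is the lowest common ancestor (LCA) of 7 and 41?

Tree insertion order: [41, 27, 31, 26, 17, 49, 36, 23, 10, 7, 2, 35]
Tree (level-order array): [41, 27, 49, 26, 31, None, None, 17, None, None, 36, 10, 23, 35, None, 7, None, None, None, None, None, 2]
In a BST, the LCA of p=7, q=41 is the first node v on the
root-to-leaf path with p <= v <= q (go left if both < v, right if both > v).
Walk from root:
  at 41: 7 <= 41 <= 41, this is the LCA
LCA = 41


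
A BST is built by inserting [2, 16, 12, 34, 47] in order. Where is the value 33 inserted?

Starting tree (level order): [2, None, 16, 12, 34, None, None, None, 47]
Insertion path: 2 -> 16 -> 34
Result: insert 33 as left child of 34
Final tree (level order): [2, None, 16, 12, 34, None, None, 33, 47]


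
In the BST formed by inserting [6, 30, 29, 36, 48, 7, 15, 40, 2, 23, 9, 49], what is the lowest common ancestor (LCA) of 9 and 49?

Tree insertion order: [6, 30, 29, 36, 48, 7, 15, 40, 2, 23, 9, 49]
Tree (level-order array): [6, 2, 30, None, None, 29, 36, 7, None, None, 48, None, 15, 40, 49, 9, 23]
In a BST, the LCA of p=9, q=49 is the first node v on the
root-to-leaf path with p <= v <= q (go left if both < v, right if both > v).
Walk from root:
  at 6: both 9 and 49 > 6, go right
  at 30: 9 <= 30 <= 49, this is the LCA
LCA = 30


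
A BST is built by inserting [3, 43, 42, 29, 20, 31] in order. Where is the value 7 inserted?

Starting tree (level order): [3, None, 43, 42, None, 29, None, 20, 31]
Insertion path: 3 -> 43 -> 42 -> 29 -> 20
Result: insert 7 as left child of 20
Final tree (level order): [3, None, 43, 42, None, 29, None, 20, 31, 7]


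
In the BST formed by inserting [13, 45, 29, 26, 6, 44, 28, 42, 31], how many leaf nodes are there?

Tree built from: [13, 45, 29, 26, 6, 44, 28, 42, 31]
Tree (level-order array): [13, 6, 45, None, None, 29, None, 26, 44, None, 28, 42, None, None, None, 31]
Rule: A leaf has 0 children.
Per-node child counts:
  node 13: 2 child(ren)
  node 6: 0 child(ren)
  node 45: 1 child(ren)
  node 29: 2 child(ren)
  node 26: 1 child(ren)
  node 28: 0 child(ren)
  node 44: 1 child(ren)
  node 42: 1 child(ren)
  node 31: 0 child(ren)
Matching nodes: [6, 28, 31]
Count of leaf nodes: 3


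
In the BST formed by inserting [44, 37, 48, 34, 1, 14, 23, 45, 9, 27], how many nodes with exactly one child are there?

Tree built from: [44, 37, 48, 34, 1, 14, 23, 45, 9, 27]
Tree (level-order array): [44, 37, 48, 34, None, 45, None, 1, None, None, None, None, 14, 9, 23, None, None, None, 27]
Rule: These are nodes with exactly 1 non-null child.
Per-node child counts:
  node 44: 2 child(ren)
  node 37: 1 child(ren)
  node 34: 1 child(ren)
  node 1: 1 child(ren)
  node 14: 2 child(ren)
  node 9: 0 child(ren)
  node 23: 1 child(ren)
  node 27: 0 child(ren)
  node 48: 1 child(ren)
  node 45: 0 child(ren)
Matching nodes: [37, 34, 1, 23, 48]
Count of nodes with exactly one child: 5


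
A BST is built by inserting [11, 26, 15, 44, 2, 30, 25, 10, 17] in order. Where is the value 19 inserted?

Starting tree (level order): [11, 2, 26, None, 10, 15, 44, None, None, None, 25, 30, None, 17]
Insertion path: 11 -> 26 -> 15 -> 25 -> 17
Result: insert 19 as right child of 17
Final tree (level order): [11, 2, 26, None, 10, 15, 44, None, None, None, 25, 30, None, 17, None, None, None, None, 19]


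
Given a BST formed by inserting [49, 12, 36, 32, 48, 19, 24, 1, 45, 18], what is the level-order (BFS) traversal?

Tree insertion order: [49, 12, 36, 32, 48, 19, 24, 1, 45, 18]
Tree (level-order array): [49, 12, None, 1, 36, None, None, 32, 48, 19, None, 45, None, 18, 24]
BFS from the root, enqueuing left then right child of each popped node:
  queue [49] -> pop 49, enqueue [12], visited so far: [49]
  queue [12] -> pop 12, enqueue [1, 36], visited so far: [49, 12]
  queue [1, 36] -> pop 1, enqueue [none], visited so far: [49, 12, 1]
  queue [36] -> pop 36, enqueue [32, 48], visited so far: [49, 12, 1, 36]
  queue [32, 48] -> pop 32, enqueue [19], visited so far: [49, 12, 1, 36, 32]
  queue [48, 19] -> pop 48, enqueue [45], visited so far: [49, 12, 1, 36, 32, 48]
  queue [19, 45] -> pop 19, enqueue [18, 24], visited so far: [49, 12, 1, 36, 32, 48, 19]
  queue [45, 18, 24] -> pop 45, enqueue [none], visited so far: [49, 12, 1, 36, 32, 48, 19, 45]
  queue [18, 24] -> pop 18, enqueue [none], visited so far: [49, 12, 1, 36, 32, 48, 19, 45, 18]
  queue [24] -> pop 24, enqueue [none], visited so far: [49, 12, 1, 36, 32, 48, 19, 45, 18, 24]
Result: [49, 12, 1, 36, 32, 48, 19, 45, 18, 24]


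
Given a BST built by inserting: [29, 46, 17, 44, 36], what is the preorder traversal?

Tree insertion order: [29, 46, 17, 44, 36]
Tree (level-order array): [29, 17, 46, None, None, 44, None, 36]
Preorder traversal: [29, 17, 46, 44, 36]


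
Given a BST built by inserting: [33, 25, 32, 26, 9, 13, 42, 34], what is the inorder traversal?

Tree insertion order: [33, 25, 32, 26, 9, 13, 42, 34]
Tree (level-order array): [33, 25, 42, 9, 32, 34, None, None, 13, 26]
Inorder traversal: [9, 13, 25, 26, 32, 33, 34, 42]


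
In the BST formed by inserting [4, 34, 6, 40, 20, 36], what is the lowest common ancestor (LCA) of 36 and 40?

Tree insertion order: [4, 34, 6, 40, 20, 36]
Tree (level-order array): [4, None, 34, 6, 40, None, 20, 36]
In a BST, the LCA of p=36, q=40 is the first node v on the
root-to-leaf path with p <= v <= q (go left if both < v, right if both > v).
Walk from root:
  at 4: both 36 and 40 > 4, go right
  at 34: both 36 and 40 > 34, go right
  at 40: 36 <= 40 <= 40, this is the LCA
LCA = 40


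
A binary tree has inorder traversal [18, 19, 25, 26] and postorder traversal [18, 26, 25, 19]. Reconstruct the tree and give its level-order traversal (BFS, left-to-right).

Inorder:   [18, 19, 25, 26]
Postorder: [18, 26, 25, 19]
Algorithm: postorder visits root last, so walk postorder right-to-left;
each value is the root of the current inorder slice — split it at that
value, recurse on the right subtree first, then the left.
Recursive splits:
  root=19; inorder splits into left=[18], right=[25, 26]
  root=25; inorder splits into left=[], right=[26]
  root=26; inorder splits into left=[], right=[]
  root=18; inorder splits into left=[], right=[]
Reconstructed level-order: [19, 18, 25, 26]


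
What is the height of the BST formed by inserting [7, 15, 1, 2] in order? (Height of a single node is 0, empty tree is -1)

Insertion order: [7, 15, 1, 2]
Tree (level-order array): [7, 1, 15, None, 2]
Compute height bottom-up (empty subtree = -1):
  height(2) = 1 + max(-1, -1) = 0
  height(1) = 1 + max(-1, 0) = 1
  height(15) = 1 + max(-1, -1) = 0
  height(7) = 1 + max(1, 0) = 2
Height = 2


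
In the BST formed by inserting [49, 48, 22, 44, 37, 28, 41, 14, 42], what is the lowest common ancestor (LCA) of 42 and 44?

Tree insertion order: [49, 48, 22, 44, 37, 28, 41, 14, 42]
Tree (level-order array): [49, 48, None, 22, None, 14, 44, None, None, 37, None, 28, 41, None, None, None, 42]
In a BST, the LCA of p=42, q=44 is the first node v on the
root-to-leaf path with p <= v <= q (go left if both < v, right if both > v).
Walk from root:
  at 49: both 42 and 44 < 49, go left
  at 48: both 42 and 44 < 48, go left
  at 22: both 42 and 44 > 22, go right
  at 44: 42 <= 44 <= 44, this is the LCA
LCA = 44


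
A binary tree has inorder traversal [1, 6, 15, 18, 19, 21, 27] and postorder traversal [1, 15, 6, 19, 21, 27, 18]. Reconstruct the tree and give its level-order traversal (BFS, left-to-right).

Inorder:   [1, 6, 15, 18, 19, 21, 27]
Postorder: [1, 15, 6, 19, 21, 27, 18]
Algorithm: postorder visits root last, so walk postorder right-to-left;
each value is the root of the current inorder slice — split it at that
value, recurse on the right subtree first, then the left.
Recursive splits:
  root=18; inorder splits into left=[1, 6, 15], right=[19, 21, 27]
  root=27; inorder splits into left=[19, 21], right=[]
  root=21; inorder splits into left=[19], right=[]
  root=19; inorder splits into left=[], right=[]
  root=6; inorder splits into left=[1], right=[15]
  root=15; inorder splits into left=[], right=[]
  root=1; inorder splits into left=[], right=[]
Reconstructed level-order: [18, 6, 27, 1, 15, 21, 19]


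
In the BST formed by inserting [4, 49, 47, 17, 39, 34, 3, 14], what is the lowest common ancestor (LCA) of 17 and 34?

Tree insertion order: [4, 49, 47, 17, 39, 34, 3, 14]
Tree (level-order array): [4, 3, 49, None, None, 47, None, 17, None, 14, 39, None, None, 34]
In a BST, the LCA of p=17, q=34 is the first node v on the
root-to-leaf path with p <= v <= q (go left if both < v, right if both > v).
Walk from root:
  at 4: both 17 and 34 > 4, go right
  at 49: both 17 and 34 < 49, go left
  at 47: both 17 and 34 < 47, go left
  at 17: 17 <= 17 <= 34, this is the LCA
LCA = 17


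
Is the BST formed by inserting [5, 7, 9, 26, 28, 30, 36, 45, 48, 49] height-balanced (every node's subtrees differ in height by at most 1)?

Tree (level-order array): [5, None, 7, None, 9, None, 26, None, 28, None, 30, None, 36, None, 45, None, 48, None, 49]
Definition: a tree is height-balanced if, at every node, |h(left) - h(right)| <= 1 (empty subtree has height -1).
Bottom-up per-node check:
  node 49: h_left=-1, h_right=-1, diff=0 [OK], height=0
  node 48: h_left=-1, h_right=0, diff=1 [OK], height=1
  node 45: h_left=-1, h_right=1, diff=2 [FAIL (|-1-1|=2 > 1)], height=2
  node 36: h_left=-1, h_right=2, diff=3 [FAIL (|-1-2|=3 > 1)], height=3
  node 30: h_left=-1, h_right=3, diff=4 [FAIL (|-1-3|=4 > 1)], height=4
  node 28: h_left=-1, h_right=4, diff=5 [FAIL (|-1-4|=5 > 1)], height=5
  node 26: h_left=-1, h_right=5, diff=6 [FAIL (|-1-5|=6 > 1)], height=6
  node 9: h_left=-1, h_right=6, diff=7 [FAIL (|-1-6|=7 > 1)], height=7
  node 7: h_left=-1, h_right=7, diff=8 [FAIL (|-1-7|=8 > 1)], height=8
  node 5: h_left=-1, h_right=8, diff=9 [FAIL (|-1-8|=9 > 1)], height=9
Node 45 violates the condition: |-1 - 1| = 2 > 1.
Result: Not balanced


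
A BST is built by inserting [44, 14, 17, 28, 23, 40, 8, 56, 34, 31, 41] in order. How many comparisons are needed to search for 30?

Search path for 30: 44 -> 14 -> 17 -> 28 -> 40 -> 34 -> 31
Found: False
Comparisons: 7


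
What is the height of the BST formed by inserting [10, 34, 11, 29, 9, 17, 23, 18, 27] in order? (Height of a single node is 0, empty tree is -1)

Insertion order: [10, 34, 11, 29, 9, 17, 23, 18, 27]
Tree (level-order array): [10, 9, 34, None, None, 11, None, None, 29, 17, None, None, 23, 18, 27]
Compute height bottom-up (empty subtree = -1):
  height(9) = 1 + max(-1, -1) = 0
  height(18) = 1 + max(-1, -1) = 0
  height(27) = 1 + max(-1, -1) = 0
  height(23) = 1 + max(0, 0) = 1
  height(17) = 1 + max(-1, 1) = 2
  height(29) = 1 + max(2, -1) = 3
  height(11) = 1 + max(-1, 3) = 4
  height(34) = 1 + max(4, -1) = 5
  height(10) = 1 + max(0, 5) = 6
Height = 6


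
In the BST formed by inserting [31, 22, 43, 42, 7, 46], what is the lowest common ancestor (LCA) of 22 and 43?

Tree insertion order: [31, 22, 43, 42, 7, 46]
Tree (level-order array): [31, 22, 43, 7, None, 42, 46]
In a BST, the LCA of p=22, q=43 is the first node v on the
root-to-leaf path with p <= v <= q (go left if both < v, right if both > v).
Walk from root:
  at 31: 22 <= 31 <= 43, this is the LCA
LCA = 31


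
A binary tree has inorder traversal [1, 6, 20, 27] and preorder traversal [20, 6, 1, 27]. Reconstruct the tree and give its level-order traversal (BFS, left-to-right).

Inorder:  [1, 6, 20, 27]
Preorder: [20, 6, 1, 27]
Algorithm: preorder visits root first, so consume preorder in order;
for each root, split the current inorder slice at that value into
left-subtree inorder and right-subtree inorder, then recurse.
Recursive splits:
  root=20; inorder splits into left=[1, 6], right=[27]
  root=6; inorder splits into left=[1], right=[]
  root=1; inorder splits into left=[], right=[]
  root=27; inorder splits into left=[], right=[]
Reconstructed level-order: [20, 6, 27, 1]


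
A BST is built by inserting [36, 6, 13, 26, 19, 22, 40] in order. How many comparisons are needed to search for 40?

Search path for 40: 36 -> 40
Found: True
Comparisons: 2


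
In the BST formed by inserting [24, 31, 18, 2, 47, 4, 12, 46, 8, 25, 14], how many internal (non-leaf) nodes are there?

Tree built from: [24, 31, 18, 2, 47, 4, 12, 46, 8, 25, 14]
Tree (level-order array): [24, 18, 31, 2, None, 25, 47, None, 4, None, None, 46, None, None, 12, None, None, 8, 14]
Rule: An internal node has at least one child.
Per-node child counts:
  node 24: 2 child(ren)
  node 18: 1 child(ren)
  node 2: 1 child(ren)
  node 4: 1 child(ren)
  node 12: 2 child(ren)
  node 8: 0 child(ren)
  node 14: 0 child(ren)
  node 31: 2 child(ren)
  node 25: 0 child(ren)
  node 47: 1 child(ren)
  node 46: 0 child(ren)
Matching nodes: [24, 18, 2, 4, 12, 31, 47]
Count of internal (non-leaf) nodes: 7


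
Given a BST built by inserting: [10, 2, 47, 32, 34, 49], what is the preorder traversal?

Tree insertion order: [10, 2, 47, 32, 34, 49]
Tree (level-order array): [10, 2, 47, None, None, 32, 49, None, 34]
Preorder traversal: [10, 2, 47, 32, 34, 49]


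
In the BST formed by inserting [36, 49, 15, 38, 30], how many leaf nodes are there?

Tree built from: [36, 49, 15, 38, 30]
Tree (level-order array): [36, 15, 49, None, 30, 38]
Rule: A leaf has 0 children.
Per-node child counts:
  node 36: 2 child(ren)
  node 15: 1 child(ren)
  node 30: 0 child(ren)
  node 49: 1 child(ren)
  node 38: 0 child(ren)
Matching nodes: [30, 38]
Count of leaf nodes: 2


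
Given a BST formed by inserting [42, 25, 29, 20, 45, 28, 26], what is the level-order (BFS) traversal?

Tree insertion order: [42, 25, 29, 20, 45, 28, 26]
Tree (level-order array): [42, 25, 45, 20, 29, None, None, None, None, 28, None, 26]
BFS from the root, enqueuing left then right child of each popped node:
  queue [42] -> pop 42, enqueue [25, 45], visited so far: [42]
  queue [25, 45] -> pop 25, enqueue [20, 29], visited so far: [42, 25]
  queue [45, 20, 29] -> pop 45, enqueue [none], visited so far: [42, 25, 45]
  queue [20, 29] -> pop 20, enqueue [none], visited so far: [42, 25, 45, 20]
  queue [29] -> pop 29, enqueue [28], visited so far: [42, 25, 45, 20, 29]
  queue [28] -> pop 28, enqueue [26], visited so far: [42, 25, 45, 20, 29, 28]
  queue [26] -> pop 26, enqueue [none], visited so far: [42, 25, 45, 20, 29, 28, 26]
Result: [42, 25, 45, 20, 29, 28, 26]


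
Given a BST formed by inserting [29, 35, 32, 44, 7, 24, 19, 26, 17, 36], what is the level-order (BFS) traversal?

Tree insertion order: [29, 35, 32, 44, 7, 24, 19, 26, 17, 36]
Tree (level-order array): [29, 7, 35, None, 24, 32, 44, 19, 26, None, None, 36, None, 17]
BFS from the root, enqueuing left then right child of each popped node:
  queue [29] -> pop 29, enqueue [7, 35], visited so far: [29]
  queue [7, 35] -> pop 7, enqueue [24], visited so far: [29, 7]
  queue [35, 24] -> pop 35, enqueue [32, 44], visited so far: [29, 7, 35]
  queue [24, 32, 44] -> pop 24, enqueue [19, 26], visited so far: [29, 7, 35, 24]
  queue [32, 44, 19, 26] -> pop 32, enqueue [none], visited so far: [29, 7, 35, 24, 32]
  queue [44, 19, 26] -> pop 44, enqueue [36], visited so far: [29, 7, 35, 24, 32, 44]
  queue [19, 26, 36] -> pop 19, enqueue [17], visited so far: [29, 7, 35, 24, 32, 44, 19]
  queue [26, 36, 17] -> pop 26, enqueue [none], visited so far: [29, 7, 35, 24, 32, 44, 19, 26]
  queue [36, 17] -> pop 36, enqueue [none], visited so far: [29, 7, 35, 24, 32, 44, 19, 26, 36]
  queue [17] -> pop 17, enqueue [none], visited so far: [29, 7, 35, 24, 32, 44, 19, 26, 36, 17]
Result: [29, 7, 35, 24, 32, 44, 19, 26, 36, 17]


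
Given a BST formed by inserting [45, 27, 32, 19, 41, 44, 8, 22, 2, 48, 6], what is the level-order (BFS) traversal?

Tree insertion order: [45, 27, 32, 19, 41, 44, 8, 22, 2, 48, 6]
Tree (level-order array): [45, 27, 48, 19, 32, None, None, 8, 22, None, 41, 2, None, None, None, None, 44, None, 6]
BFS from the root, enqueuing left then right child of each popped node:
  queue [45] -> pop 45, enqueue [27, 48], visited so far: [45]
  queue [27, 48] -> pop 27, enqueue [19, 32], visited so far: [45, 27]
  queue [48, 19, 32] -> pop 48, enqueue [none], visited so far: [45, 27, 48]
  queue [19, 32] -> pop 19, enqueue [8, 22], visited so far: [45, 27, 48, 19]
  queue [32, 8, 22] -> pop 32, enqueue [41], visited so far: [45, 27, 48, 19, 32]
  queue [8, 22, 41] -> pop 8, enqueue [2], visited so far: [45, 27, 48, 19, 32, 8]
  queue [22, 41, 2] -> pop 22, enqueue [none], visited so far: [45, 27, 48, 19, 32, 8, 22]
  queue [41, 2] -> pop 41, enqueue [44], visited so far: [45, 27, 48, 19, 32, 8, 22, 41]
  queue [2, 44] -> pop 2, enqueue [6], visited so far: [45, 27, 48, 19, 32, 8, 22, 41, 2]
  queue [44, 6] -> pop 44, enqueue [none], visited so far: [45, 27, 48, 19, 32, 8, 22, 41, 2, 44]
  queue [6] -> pop 6, enqueue [none], visited so far: [45, 27, 48, 19, 32, 8, 22, 41, 2, 44, 6]
Result: [45, 27, 48, 19, 32, 8, 22, 41, 2, 44, 6]


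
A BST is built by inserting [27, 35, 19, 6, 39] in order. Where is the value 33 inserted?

Starting tree (level order): [27, 19, 35, 6, None, None, 39]
Insertion path: 27 -> 35
Result: insert 33 as left child of 35
Final tree (level order): [27, 19, 35, 6, None, 33, 39]


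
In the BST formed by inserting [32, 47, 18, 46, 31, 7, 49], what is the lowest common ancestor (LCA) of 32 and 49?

Tree insertion order: [32, 47, 18, 46, 31, 7, 49]
Tree (level-order array): [32, 18, 47, 7, 31, 46, 49]
In a BST, the LCA of p=32, q=49 is the first node v on the
root-to-leaf path with p <= v <= q (go left if both < v, right if both > v).
Walk from root:
  at 32: 32 <= 32 <= 49, this is the LCA
LCA = 32


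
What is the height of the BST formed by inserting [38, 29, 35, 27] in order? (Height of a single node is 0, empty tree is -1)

Insertion order: [38, 29, 35, 27]
Tree (level-order array): [38, 29, None, 27, 35]
Compute height bottom-up (empty subtree = -1):
  height(27) = 1 + max(-1, -1) = 0
  height(35) = 1 + max(-1, -1) = 0
  height(29) = 1 + max(0, 0) = 1
  height(38) = 1 + max(1, -1) = 2
Height = 2


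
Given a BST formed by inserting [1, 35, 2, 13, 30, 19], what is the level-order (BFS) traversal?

Tree insertion order: [1, 35, 2, 13, 30, 19]
Tree (level-order array): [1, None, 35, 2, None, None, 13, None, 30, 19]
BFS from the root, enqueuing left then right child of each popped node:
  queue [1] -> pop 1, enqueue [35], visited so far: [1]
  queue [35] -> pop 35, enqueue [2], visited so far: [1, 35]
  queue [2] -> pop 2, enqueue [13], visited so far: [1, 35, 2]
  queue [13] -> pop 13, enqueue [30], visited so far: [1, 35, 2, 13]
  queue [30] -> pop 30, enqueue [19], visited so far: [1, 35, 2, 13, 30]
  queue [19] -> pop 19, enqueue [none], visited so far: [1, 35, 2, 13, 30, 19]
Result: [1, 35, 2, 13, 30, 19]


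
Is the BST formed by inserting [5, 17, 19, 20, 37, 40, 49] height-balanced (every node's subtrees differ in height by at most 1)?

Tree (level-order array): [5, None, 17, None, 19, None, 20, None, 37, None, 40, None, 49]
Definition: a tree is height-balanced if, at every node, |h(left) - h(right)| <= 1 (empty subtree has height -1).
Bottom-up per-node check:
  node 49: h_left=-1, h_right=-1, diff=0 [OK], height=0
  node 40: h_left=-1, h_right=0, diff=1 [OK], height=1
  node 37: h_left=-1, h_right=1, diff=2 [FAIL (|-1-1|=2 > 1)], height=2
  node 20: h_left=-1, h_right=2, diff=3 [FAIL (|-1-2|=3 > 1)], height=3
  node 19: h_left=-1, h_right=3, diff=4 [FAIL (|-1-3|=4 > 1)], height=4
  node 17: h_left=-1, h_right=4, diff=5 [FAIL (|-1-4|=5 > 1)], height=5
  node 5: h_left=-1, h_right=5, diff=6 [FAIL (|-1-5|=6 > 1)], height=6
Node 37 violates the condition: |-1 - 1| = 2 > 1.
Result: Not balanced


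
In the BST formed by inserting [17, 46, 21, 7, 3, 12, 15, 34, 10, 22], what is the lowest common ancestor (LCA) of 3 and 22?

Tree insertion order: [17, 46, 21, 7, 3, 12, 15, 34, 10, 22]
Tree (level-order array): [17, 7, 46, 3, 12, 21, None, None, None, 10, 15, None, 34, None, None, None, None, 22]
In a BST, the LCA of p=3, q=22 is the first node v on the
root-to-leaf path with p <= v <= q (go left if both < v, right if both > v).
Walk from root:
  at 17: 3 <= 17 <= 22, this is the LCA
LCA = 17


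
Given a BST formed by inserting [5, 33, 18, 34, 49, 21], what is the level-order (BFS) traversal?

Tree insertion order: [5, 33, 18, 34, 49, 21]
Tree (level-order array): [5, None, 33, 18, 34, None, 21, None, 49]
BFS from the root, enqueuing left then right child of each popped node:
  queue [5] -> pop 5, enqueue [33], visited so far: [5]
  queue [33] -> pop 33, enqueue [18, 34], visited so far: [5, 33]
  queue [18, 34] -> pop 18, enqueue [21], visited so far: [5, 33, 18]
  queue [34, 21] -> pop 34, enqueue [49], visited so far: [5, 33, 18, 34]
  queue [21, 49] -> pop 21, enqueue [none], visited so far: [5, 33, 18, 34, 21]
  queue [49] -> pop 49, enqueue [none], visited so far: [5, 33, 18, 34, 21, 49]
Result: [5, 33, 18, 34, 21, 49]


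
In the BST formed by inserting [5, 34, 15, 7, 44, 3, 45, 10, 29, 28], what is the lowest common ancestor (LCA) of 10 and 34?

Tree insertion order: [5, 34, 15, 7, 44, 3, 45, 10, 29, 28]
Tree (level-order array): [5, 3, 34, None, None, 15, 44, 7, 29, None, 45, None, 10, 28]
In a BST, the LCA of p=10, q=34 is the first node v on the
root-to-leaf path with p <= v <= q (go left if both < v, right if both > v).
Walk from root:
  at 5: both 10 and 34 > 5, go right
  at 34: 10 <= 34 <= 34, this is the LCA
LCA = 34


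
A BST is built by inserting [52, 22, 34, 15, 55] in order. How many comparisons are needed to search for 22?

Search path for 22: 52 -> 22
Found: True
Comparisons: 2


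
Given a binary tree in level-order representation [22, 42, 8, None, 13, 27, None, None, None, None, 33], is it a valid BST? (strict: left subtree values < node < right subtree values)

Level-order array: [22, 42, 8, None, 13, 27, None, None, None, None, 33]
Validate using subtree bounds (lo, hi): at each node, require lo < value < hi,
then recurse left with hi=value and right with lo=value.
Preorder trace (stopping at first violation):
  at node 22 with bounds (-inf, +inf): OK
  at node 42 with bounds (-inf, 22): VIOLATION
Node 42 violates its bound: not (-inf < 42 < 22).
Result: Not a valid BST


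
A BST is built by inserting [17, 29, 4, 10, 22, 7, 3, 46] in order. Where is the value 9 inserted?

Starting tree (level order): [17, 4, 29, 3, 10, 22, 46, None, None, 7]
Insertion path: 17 -> 4 -> 10 -> 7
Result: insert 9 as right child of 7
Final tree (level order): [17, 4, 29, 3, 10, 22, 46, None, None, 7, None, None, None, None, None, None, 9]


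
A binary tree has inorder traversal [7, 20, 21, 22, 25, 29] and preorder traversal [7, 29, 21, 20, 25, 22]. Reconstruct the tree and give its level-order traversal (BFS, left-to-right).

Inorder:  [7, 20, 21, 22, 25, 29]
Preorder: [7, 29, 21, 20, 25, 22]
Algorithm: preorder visits root first, so consume preorder in order;
for each root, split the current inorder slice at that value into
left-subtree inorder and right-subtree inorder, then recurse.
Recursive splits:
  root=7; inorder splits into left=[], right=[20, 21, 22, 25, 29]
  root=29; inorder splits into left=[20, 21, 22, 25], right=[]
  root=21; inorder splits into left=[20], right=[22, 25]
  root=20; inorder splits into left=[], right=[]
  root=25; inorder splits into left=[22], right=[]
  root=22; inorder splits into left=[], right=[]
Reconstructed level-order: [7, 29, 21, 20, 25, 22]


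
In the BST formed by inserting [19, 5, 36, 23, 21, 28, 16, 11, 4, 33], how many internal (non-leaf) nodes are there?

Tree built from: [19, 5, 36, 23, 21, 28, 16, 11, 4, 33]
Tree (level-order array): [19, 5, 36, 4, 16, 23, None, None, None, 11, None, 21, 28, None, None, None, None, None, 33]
Rule: An internal node has at least one child.
Per-node child counts:
  node 19: 2 child(ren)
  node 5: 2 child(ren)
  node 4: 0 child(ren)
  node 16: 1 child(ren)
  node 11: 0 child(ren)
  node 36: 1 child(ren)
  node 23: 2 child(ren)
  node 21: 0 child(ren)
  node 28: 1 child(ren)
  node 33: 0 child(ren)
Matching nodes: [19, 5, 16, 36, 23, 28]
Count of internal (non-leaf) nodes: 6


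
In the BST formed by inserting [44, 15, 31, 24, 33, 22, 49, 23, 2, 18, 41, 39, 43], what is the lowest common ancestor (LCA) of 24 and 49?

Tree insertion order: [44, 15, 31, 24, 33, 22, 49, 23, 2, 18, 41, 39, 43]
Tree (level-order array): [44, 15, 49, 2, 31, None, None, None, None, 24, 33, 22, None, None, 41, 18, 23, 39, 43]
In a BST, the LCA of p=24, q=49 is the first node v on the
root-to-leaf path with p <= v <= q (go left if both < v, right if both > v).
Walk from root:
  at 44: 24 <= 44 <= 49, this is the LCA
LCA = 44


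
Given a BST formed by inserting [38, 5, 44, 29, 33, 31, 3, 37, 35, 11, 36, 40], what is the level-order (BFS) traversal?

Tree insertion order: [38, 5, 44, 29, 33, 31, 3, 37, 35, 11, 36, 40]
Tree (level-order array): [38, 5, 44, 3, 29, 40, None, None, None, 11, 33, None, None, None, None, 31, 37, None, None, 35, None, None, 36]
BFS from the root, enqueuing left then right child of each popped node:
  queue [38] -> pop 38, enqueue [5, 44], visited so far: [38]
  queue [5, 44] -> pop 5, enqueue [3, 29], visited so far: [38, 5]
  queue [44, 3, 29] -> pop 44, enqueue [40], visited so far: [38, 5, 44]
  queue [3, 29, 40] -> pop 3, enqueue [none], visited so far: [38, 5, 44, 3]
  queue [29, 40] -> pop 29, enqueue [11, 33], visited so far: [38, 5, 44, 3, 29]
  queue [40, 11, 33] -> pop 40, enqueue [none], visited so far: [38, 5, 44, 3, 29, 40]
  queue [11, 33] -> pop 11, enqueue [none], visited so far: [38, 5, 44, 3, 29, 40, 11]
  queue [33] -> pop 33, enqueue [31, 37], visited so far: [38, 5, 44, 3, 29, 40, 11, 33]
  queue [31, 37] -> pop 31, enqueue [none], visited so far: [38, 5, 44, 3, 29, 40, 11, 33, 31]
  queue [37] -> pop 37, enqueue [35], visited so far: [38, 5, 44, 3, 29, 40, 11, 33, 31, 37]
  queue [35] -> pop 35, enqueue [36], visited so far: [38, 5, 44, 3, 29, 40, 11, 33, 31, 37, 35]
  queue [36] -> pop 36, enqueue [none], visited so far: [38, 5, 44, 3, 29, 40, 11, 33, 31, 37, 35, 36]
Result: [38, 5, 44, 3, 29, 40, 11, 33, 31, 37, 35, 36]


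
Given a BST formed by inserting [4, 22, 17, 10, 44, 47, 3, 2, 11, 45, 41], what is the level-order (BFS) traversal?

Tree insertion order: [4, 22, 17, 10, 44, 47, 3, 2, 11, 45, 41]
Tree (level-order array): [4, 3, 22, 2, None, 17, 44, None, None, 10, None, 41, 47, None, 11, None, None, 45]
BFS from the root, enqueuing left then right child of each popped node:
  queue [4] -> pop 4, enqueue [3, 22], visited so far: [4]
  queue [3, 22] -> pop 3, enqueue [2], visited so far: [4, 3]
  queue [22, 2] -> pop 22, enqueue [17, 44], visited so far: [4, 3, 22]
  queue [2, 17, 44] -> pop 2, enqueue [none], visited so far: [4, 3, 22, 2]
  queue [17, 44] -> pop 17, enqueue [10], visited so far: [4, 3, 22, 2, 17]
  queue [44, 10] -> pop 44, enqueue [41, 47], visited so far: [4, 3, 22, 2, 17, 44]
  queue [10, 41, 47] -> pop 10, enqueue [11], visited so far: [4, 3, 22, 2, 17, 44, 10]
  queue [41, 47, 11] -> pop 41, enqueue [none], visited so far: [4, 3, 22, 2, 17, 44, 10, 41]
  queue [47, 11] -> pop 47, enqueue [45], visited so far: [4, 3, 22, 2, 17, 44, 10, 41, 47]
  queue [11, 45] -> pop 11, enqueue [none], visited so far: [4, 3, 22, 2, 17, 44, 10, 41, 47, 11]
  queue [45] -> pop 45, enqueue [none], visited so far: [4, 3, 22, 2, 17, 44, 10, 41, 47, 11, 45]
Result: [4, 3, 22, 2, 17, 44, 10, 41, 47, 11, 45]


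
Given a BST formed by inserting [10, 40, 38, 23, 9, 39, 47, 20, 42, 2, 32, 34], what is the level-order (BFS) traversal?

Tree insertion order: [10, 40, 38, 23, 9, 39, 47, 20, 42, 2, 32, 34]
Tree (level-order array): [10, 9, 40, 2, None, 38, 47, None, None, 23, 39, 42, None, 20, 32, None, None, None, None, None, None, None, 34]
BFS from the root, enqueuing left then right child of each popped node:
  queue [10] -> pop 10, enqueue [9, 40], visited so far: [10]
  queue [9, 40] -> pop 9, enqueue [2], visited so far: [10, 9]
  queue [40, 2] -> pop 40, enqueue [38, 47], visited so far: [10, 9, 40]
  queue [2, 38, 47] -> pop 2, enqueue [none], visited so far: [10, 9, 40, 2]
  queue [38, 47] -> pop 38, enqueue [23, 39], visited so far: [10, 9, 40, 2, 38]
  queue [47, 23, 39] -> pop 47, enqueue [42], visited so far: [10, 9, 40, 2, 38, 47]
  queue [23, 39, 42] -> pop 23, enqueue [20, 32], visited so far: [10, 9, 40, 2, 38, 47, 23]
  queue [39, 42, 20, 32] -> pop 39, enqueue [none], visited so far: [10, 9, 40, 2, 38, 47, 23, 39]
  queue [42, 20, 32] -> pop 42, enqueue [none], visited so far: [10, 9, 40, 2, 38, 47, 23, 39, 42]
  queue [20, 32] -> pop 20, enqueue [none], visited so far: [10, 9, 40, 2, 38, 47, 23, 39, 42, 20]
  queue [32] -> pop 32, enqueue [34], visited so far: [10, 9, 40, 2, 38, 47, 23, 39, 42, 20, 32]
  queue [34] -> pop 34, enqueue [none], visited so far: [10, 9, 40, 2, 38, 47, 23, 39, 42, 20, 32, 34]
Result: [10, 9, 40, 2, 38, 47, 23, 39, 42, 20, 32, 34]


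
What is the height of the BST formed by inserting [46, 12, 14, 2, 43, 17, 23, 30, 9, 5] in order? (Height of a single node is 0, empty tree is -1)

Insertion order: [46, 12, 14, 2, 43, 17, 23, 30, 9, 5]
Tree (level-order array): [46, 12, None, 2, 14, None, 9, None, 43, 5, None, 17, None, None, None, None, 23, None, 30]
Compute height bottom-up (empty subtree = -1):
  height(5) = 1 + max(-1, -1) = 0
  height(9) = 1 + max(0, -1) = 1
  height(2) = 1 + max(-1, 1) = 2
  height(30) = 1 + max(-1, -1) = 0
  height(23) = 1 + max(-1, 0) = 1
  height(17) = 1 + max(-1, 1) = 2
  height(43) = 1 + max(2, -1) = 3
  height(14) = 1 + max(-1, 3) = 4
  height(12) = 1 + max(2, 4) = 5
  height(46) = 1 + max(5, -1) = 6
Height = 6


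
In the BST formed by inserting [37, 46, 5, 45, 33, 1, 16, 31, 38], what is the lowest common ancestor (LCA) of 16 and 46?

Tree insertion order: [37, 46, 5, 45, 33, 1, 16, 31, 38]
Tree (level-order array): [37, 5, 46, 1, 33, 45, None, None, None, 16, None, 38, None, None, 31]
In a BST, the LCA of p=16, q=46 is the first node v on the
root-to-leaf path with p <= v <= q (go left if both < v, right if both > v).
Walk from root:
  at 37: 16 <= 37 <= 46, this is the LCA
LCA = 37


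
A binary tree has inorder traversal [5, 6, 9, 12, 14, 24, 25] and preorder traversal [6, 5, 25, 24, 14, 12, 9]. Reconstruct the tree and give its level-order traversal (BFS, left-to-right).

Inorder:  [5, 6, 9, 12, 14, 24, 25]
Preorder: [6, 5, 25, 24, 14, 12, 9]
Algorithm: preorder visits root first, so consume preorder in order;
for each root, split the current inorder slice at that value into
left-subtree inorder and right-subtree inorder, then recurse.
Recursive splits:
  root=6; inorder splits into left=[5], right=[9, 12, 14, 24, 25]
  root=5; inorder splits into left=[], right=[]
  root=25; inorder splits into left=[9, 12, 14, 24], right=[]
  root=24; inorder splits into left=[9, 12, 14], right=[]
  root=14; inorder splits into left=[9, 12], right=[]
  root=12; inorder splits into left=[9], right=[]
  root=9; inorder splits into left=[], right=[]
Reconstructed level-order: [6, 5, 25, 24, 14, 12, 9]


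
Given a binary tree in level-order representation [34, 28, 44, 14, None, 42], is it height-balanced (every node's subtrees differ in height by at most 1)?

Tree (level-order array): [34, 28, 44, 14, None, 42]
Definition: a tree is height-balanced if, at every node, |h(left) - h(right)| <= 1 (empty subtree has height -1).
Bottom-up per-node check:
  node 14: h_left=-1, h_right=-1, diff=0 [OK], height=0
  node 28: h_left=0, h_right=-1, diff=1 [OK], height=1
  node 42: h_left=-1, h_right=-1, diff=0 [OK], height=0
  node 44: h_left=0, h_right=-1, diff=1 [OK], height=1
  node 34: h_left=1, h_right=1, diff=0 [OK], height=2
All nodes satisfy the balance condition.
Result: Balanced


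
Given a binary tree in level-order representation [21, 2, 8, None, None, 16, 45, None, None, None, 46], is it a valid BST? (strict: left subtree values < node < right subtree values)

Level-order array: [21, 2, 8, None, None, 16, 45, None, None, None, 46]
Validate using subtree bounds (lo, hi): at each node, require lo < value < hi,
then recurse left with hi=value and right with lo=value.
Preorder trace (stopping at first violation):
  at node 21 with bounds (-inf, +inf): OK
  at node 2 with bounds (-inf, 21): OK
  at node 8 with bounds (21, +inf): VIOLATION
Node 8 violates its bound: not (21 < 8 < +inf).
Result: Not a valid BST
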